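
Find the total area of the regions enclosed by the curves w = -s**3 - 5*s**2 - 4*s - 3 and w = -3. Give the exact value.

Set the curves equal: -s**3 - 5*s**2 - 4*s - 3 = -3, so -s**3 - 5*s**2 - 4*s = 0, which factors as -s*(s + 1)*(s + 4) = 0. The curves meet at s = -4, -1, 0.
On [-4, -1], w = -3 is on top; that piece has area ∫[-4,-1] (-(-s**3 - 5*s**2 - 4*s)) ds = 45/4.
On [-1, 0], w = -s**3 - 5*s**2 - 4*s - 3 is on top; that piece has area ∫[-1,0] (-s**3 - 5*s**2 - 4*s) ds = 7/12.
Total enclosed area = 45/4 + 7/12 = 71/6.

71/6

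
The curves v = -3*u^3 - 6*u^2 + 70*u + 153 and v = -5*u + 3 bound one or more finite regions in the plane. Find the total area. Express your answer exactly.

Set the curves equal: -3*u^3 - 6*u^2 + 70*u + 153 = -5*u + 3, so -3*u^3 - 6*u^2 + 75*u + 150 = 0, which factors as -3*(u - 5)*(u + 2)*(u + 5) = 0. The curves meet at u = -5, -2, 5.
On [-5, -2], v = -5*u + 3 is on top; that piece has area ∫[-5,-2] (-(-3*u^3 - 6*u^2 + 75*u + 150)) du = 459/4.
On [-2, 5], v = -3*u^3 - 6*u^2 + 70*u + 153 is on top; that piece has area ∫[-2,5] (-3*u^3 - 6*u^2 + 75*u + 150) du = 4459/4.
Total enclosed area = 459/4 + 4459/4 = 2459/2.

2459/2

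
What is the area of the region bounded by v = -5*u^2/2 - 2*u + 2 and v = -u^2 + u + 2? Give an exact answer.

2

Set the curves equal: -5*u^2/2 - 2*u + 2 = -u^2 + u + 2, so -3*u^2/2 - 3*u = 0, which factors as -3*u*(u + 2)/2 = 0. The curves meet at u = -2, 0.
On [-2, 0], v = -5*u^2/2 - 2*u + 2 is on top; that piece has area ∫[-2,0] (-3*u^2/2 - 3*u) du = 2.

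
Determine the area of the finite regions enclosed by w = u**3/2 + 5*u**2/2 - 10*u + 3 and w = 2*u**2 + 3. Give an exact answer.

Set the curves equal: u**3/2 + 5*u**2/2 - 10*u + 3 = 2*u**2 + 3, so u**3/2 + u**2/2 - 10*u = 0, which factors as u*(u - 4)*(u + 5)/2 = 0. The curves meet at u = -5, 0, 4.
On [-5, 0], w = u**3/2 + 5*u**2/2 - 10*u + 3 is on top; that piece has area ∫[-5,0] (u**3/2 + u**2/2 - 10*u) du = 1625/24.
On [0, 4], w = 2*u**2 + 3 is on top; that piece has area ∫[0,4] (-(u**3/2 + u**2/2 - 10*u)) du = 112/3.
Total enclosed area = 1625/24 + 112/3 = 2521/24.

2521/24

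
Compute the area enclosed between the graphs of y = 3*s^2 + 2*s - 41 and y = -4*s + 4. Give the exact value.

Set the curves equal: 3*s^2 + 2*s - 41 = -4*s + 4, so 3*s^2 + 6*s - 45 = 0, which factors as 3*(s - 3)*(s + 5) = 0. The curves meet at s = -5, 3.
On [-5, 3], y = -4*s + 4 is on top; that piece has area ∫[-5,3] (-(3*s^2 + 6*s - 45)) ds = 256.

256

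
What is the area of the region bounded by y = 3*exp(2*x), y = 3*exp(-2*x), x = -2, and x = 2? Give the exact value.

The difference (3*exp(2*x)) - (3*exp(-2*x)) = 3*exp(2*x) - 3*exp(-2*x) changes sign at x = 0 inside [-2, 2], so split the integral there.
∫[-2,0] (3*exp(2*x) - 3*exp(-2*x)) dx = -3*exp(4)/2 - 3*exp(-4)/2 + 3; the area of that piece is -3 + 3*exp(-4)/2 + 3*exp(4)/2.
∫[0,2] (3*exp(2*x) - 3*exp(-2*x)) dx = -3 + 3*exp(-4)/2 + 3*exp(4)/2.
Total area = (-3 + 3*exp(-4)/2 + 3*exp(4)/2) + (-3 + 3*exp(-4)/2 + 3*exp(4)/2) = -6 + 3*exp(-4) + 3*exp(4).

-6 + 3*exp(-4) + 3*exp(4)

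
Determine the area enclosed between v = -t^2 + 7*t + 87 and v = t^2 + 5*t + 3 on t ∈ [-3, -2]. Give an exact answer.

199/3

On [-3, -2], (-t^2 + 7*t + 87) - (t^2 + 5*t + 3) = -2*t^2 + 2*t + 84 is ≥ 0 throughout, so the area is a single integral of |-2*t^2 + 2*t + 84|.
∫[-3,-2] (-2*t^2 + 2*t + 84) dt = 199/3.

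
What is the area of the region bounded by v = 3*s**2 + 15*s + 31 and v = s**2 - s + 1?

Set the curves equal: 3*s**2 + 15*s + 31 = s**2 - s + 1, so 2*s**2 + 16*s + 30 = 0, which factors as 2*(s + 3)*(s + 5) = 0. The curves meet at s = -5, -3.
On [-5, -3], v = s**2 - s + 1 is on top; that piece has area ∫[-5,-3] (-(2*s**2 + 16*s + 30)) ds = 8/3.

8/3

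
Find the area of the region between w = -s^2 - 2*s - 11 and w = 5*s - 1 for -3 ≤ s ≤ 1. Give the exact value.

71/3

The difference (-s^2 - 2*s - 11) - (5*s - 1) = -s^2 - 7*s - 10 changes sign at s = -2 inside [-3, 1], so split the integral there.
∫[-3,-2] (-s^2 - 7*s - 10) ds = 7/6.
∫[-2,1] (-s^2 - 7*s - 10) ds = -45/2; the area of that piece is 45/2.
Total area = 7/6 + 45/2 = 71/3.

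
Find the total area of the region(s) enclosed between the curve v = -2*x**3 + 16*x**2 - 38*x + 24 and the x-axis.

The curve meets the x-axis where -2*x**3 + 16*x**2 - 38*x + 24 = 0, i.e. -2*(x - 4)*(x - 3)*(x - 1) = 0, at x = 1, 3, 4.
On [1, 3] the curve lies below the axis; ∫[1,3] (-2*x**3 + 16*x**2 - 38*x + 24) dx = -16/3, giving area 16/3.
On [3, 4] the curve lies above the axis; ∫[3,4] (-2*x**3 + 16*x**2 - 38*x + 24) dx = 5/6, giving area 5/6.
Total area = 16/3 + 5/6 = 37/6.

37/6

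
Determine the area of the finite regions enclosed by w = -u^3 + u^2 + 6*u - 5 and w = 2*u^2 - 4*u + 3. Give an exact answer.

443/6

Set the curves equal: -u^3 + u^2 + 6*u - 5 = 2*u^2 - 4*u + 3, so -u^3 - u^2 + 10*u - 8 = 0, which factors as -(u - 2)*(u - 1)*(u + 4) = 0. The curves meet at u = -4, 1, 2.
On [-4, 1], w = 2*u^2 - 4*u + 3 is on top; that piece has area ∫[-4,1] (-(-u^3 - u^2 + 10*u - 8)) du = 875/12.
On [1, 2], w = -u^3 + u^2 + 6*u - 5 is on top; that piece has area ∫[1,2] (-u^3 - u^2 + 10*u - 8) du = 11/12.
Total enclosed area = 875/12 + 11/12 = 443/6.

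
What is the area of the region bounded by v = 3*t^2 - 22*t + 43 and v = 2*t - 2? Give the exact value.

4

Set the curves equal: 3*t^2 - 22*t + 43 = 2*t - 2, so 3*t^2 - 24*t + 45 = 0, which factors as 3*(t - 5)*(t - 3) = 0. The curves meet at t = 3, 5.
On [3, 5], v = 2*t - 2 is on top; that piece has area ∫[3,5] (-(3*t^2 - 24*t + 45)) dt = 4.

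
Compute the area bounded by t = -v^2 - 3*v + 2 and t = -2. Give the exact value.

125/6

Both boundary curves give t as a function of v, so integrate with respect to v. Setting them equal: -v^2 - 3*v + 4 = 0, i.e. -(v - 1)*(v + 4) = 0, so they meet at v = -4, 1.
For v in [-4, 1], t = -v^2 - 3*v + 2 is on the right; area = ∫[-4,1] (-v^2 - 3*v + 4) dv = 125/6.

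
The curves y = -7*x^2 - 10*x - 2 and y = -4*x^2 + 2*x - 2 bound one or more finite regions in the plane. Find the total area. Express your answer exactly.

32

Set the curves equal: -7*x^2 - 10*x - 2 = -4*x^2 + 2*x - 2, so -3*x^2 - 12*x = 0, which factors as -3*x*(x + 4) = 0. The curves meet at x = -4, 0.
On [-4, 0], y = -7*x^2 - 10*x - 2 is on top; that piece has area ∫[-4,0] (-3*x^2 - 12*x) dx = 32.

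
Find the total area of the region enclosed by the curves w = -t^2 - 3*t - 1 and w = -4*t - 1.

1/6

Set the curves equal: -t^2 - 3*t - 1 = -4*t - 1, so -t^2 + t = 0, which factors as -t*(t - 1) = 0. The curves meet at t = 0, 1.
On [0, 1], w = -t^2 - 3*t - 1 is on top; that piece has area ∫[0,1] (-t^2 + t) dt = 1/6.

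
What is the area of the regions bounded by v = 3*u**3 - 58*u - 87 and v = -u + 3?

Set the curves equal: 3*u**3 - 58*u - 87 = -u + 3, so 3*u**3 - 57*u - 90 = 0, which factors as 3*(u - 5)*(u + 2)*(u + 3) = 0. The curves meet at u = -3, -2, 5.
On [-3, -2], v = 3*u**3 - 58*u - 87 is on top; that piece has area ∫[-3,-2] (3*u**3 - 57*u - 90) du = 15/4.
On [-2, 5], v = -u + 3 is on top; that piece has area ∫[-2,5] (-(3*u**3 - 57*u - 90)) du = 3087/4.
Total enclosed area = 15/4 + 3087/4 = 1551/2.

1551/2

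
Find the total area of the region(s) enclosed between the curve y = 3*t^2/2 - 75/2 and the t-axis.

The curve meets the t-axis where 3*t^2/2 - 75/2 = 0, i.e. 3*(t - 5)*(t + 5)/2 = 0, at t = -5, 5.
On [-5, 5] the curve lies below the axis; ∫[-5,5] (3*t^2/2 - 75/2) dt = -250, giving area 250.

250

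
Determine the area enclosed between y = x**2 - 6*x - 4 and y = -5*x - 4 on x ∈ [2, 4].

On [2, 4], (x**2 - 6*x - 4) - (-5*x - 4) = x**2 - x is ≥ 0 throughout, so the area is a single integral of |x**2 - x|.
∫[2,4] (x**2 - x) dx = 38/3.

38/3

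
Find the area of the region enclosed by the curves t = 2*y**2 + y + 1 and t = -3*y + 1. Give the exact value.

8/3

Both boundary curves give t as a function of y, so integrate with respect to y. Setting them equal: 2*y**2 + 4*y = 0, i.e. 2*y*(y + 2) = 0, so they meet at y = -2, 0.
For y in [-2, 0], t = 2*y**2 + y + 1 is on the left; area = ∫[-2,0] (-(2*y**2 + 4*y)) dy = 8/3.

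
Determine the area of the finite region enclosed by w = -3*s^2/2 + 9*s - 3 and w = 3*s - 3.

Set the curves equal: -3*s^2/2 + 9*s - 3 = 3*s - 3, so -3*s^2/2 + 6*s = 0, which factors as -3*s*(s - 4)/2 = 0. The curves meet at s = 0, 4.
On [0, 4], w = -3*s^2/2 + 9*s - 3 is on top; that piece has area ∫[0,4] (-3*s^2/2 + 6*s) ds = 16.

16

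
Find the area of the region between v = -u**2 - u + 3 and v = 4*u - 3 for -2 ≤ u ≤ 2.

The difference (-u**2 - u + 3) - (4*u - 3) = -u**2 - 5*u + 6 changes sign at u = 1 inside [-2, 2], so split the integral there.
∫[-2,1] (-u**2 - 5*u + 6) du = 45/2.
∫[1,2] (-u**2 - 5*u + 6) du = -23/6; the area of that piece is 23/6.
Total area = 45/2 + 23/6 = 79/3.

79/3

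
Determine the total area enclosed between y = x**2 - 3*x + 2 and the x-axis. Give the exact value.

1/6

The curve meets the x-axis where x**2 - 3*x + 2 = 0, i.e. (x - 2)*(x - 1) = 0, at x = 1, 2.
On [1, 2] the curve lies below the axis; ∫[1,2] (x**2 - 3*x + 2) dx = -1/6, giving area 1/6.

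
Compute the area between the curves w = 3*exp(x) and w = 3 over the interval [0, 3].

On [0, 3], (3*exp(x)) - (3) = 3*exp(x) - 3 is ≥ 0 throughout, so the area is a single integral of |3*exp(x) - 3|.
∫[0,3] (3*exp(x) - 3) dx = -12 + 3*exp(3).

-12 + 3*exp(3)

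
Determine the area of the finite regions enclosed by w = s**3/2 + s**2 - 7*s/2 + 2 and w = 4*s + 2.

Set the curves equal: s**3/2 + s**2 - 7*s/2 + 2 = 4*s + 2, so s**3/2 + s**2 - 15*s/2 = 0, which factors as s*(s - 3)*(s + 5)/2 = 0. The curves meet at s = -5, 0, 3.
On [-5, 0], w = s**3/2 + s**2 - 7*s/2 + 2 is on top; that piece has area ∫[-5,0] (s**3/2 + s**2 - 15*s/2) ds = 1375/24.
On [0, 3], w = 4*s + 2 is on top; that piece has area ∫[0,3] (-(s**3/2 + s**2 - 15*s/2)) ds = 117/8.
Total enclosed area = 1375/24 + 117/8 = 863/12.

863/12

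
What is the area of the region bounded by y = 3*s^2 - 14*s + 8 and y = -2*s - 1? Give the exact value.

Set the curves equal: 3*s^2 - 14*s + 8 = -2*s - 1, so 3*s^2 - 12*s + 9 = 0, which factors as 3*(s - 3)*(s - 1) = 0. The curves meet at s = 1, 3.
On [1, 3], y = -2*s - 1 is on top; that piece has area ∫[1,3] (-(3*s^2 - 12*s + 9)) ds = 4.

4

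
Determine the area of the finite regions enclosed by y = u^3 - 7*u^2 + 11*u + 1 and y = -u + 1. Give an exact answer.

Set the curves equal: u^3 - 7*u^2 + 11*u + 1 = -u + 1, so u^3 - 7*u^2 + 12*u = 0, which factors as u*(u - 4)*(u - 3) = 0. The curves meet at u = 0, 3, 4.
On [0, 3], y = u^3 - 7*u^2 + 11*u + 1 is on top; that piece has area ∫[0,3] (u^3 - 7*u^2 + 12*u) du = 45/4.
On [3, 4], y = -u + 1 is on top; that piece has area ∫[3,4] (-(u^3 - 7*u^2 + 12*u)) du = 7/12.
Total enclosed area = 45/4 + 7/12 = 71/6.

71/6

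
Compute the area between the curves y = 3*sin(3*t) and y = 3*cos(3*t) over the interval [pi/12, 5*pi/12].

2*sqrt(2)

On [pi/12, 5*pi/12], (3*sin(3*t)) - (3*cos(3*t)) = 3*sin(3*t) - 3*cos(3*t) is ≥ 0 throughout, so the area is a single integral of |3*sin(3*t) - 3*cos(3*t)|.
∫[pi/12,5*pi/12] (3*sin(3*t) - 3*cos(3*t)) dt = 2*sqrt(2).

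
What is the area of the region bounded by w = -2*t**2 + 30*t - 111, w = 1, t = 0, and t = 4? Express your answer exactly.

On [0, 4], (-2*t**2 + 30*t - 111) - (1) = -2*t**2 + 30*t - 112 is ≤ 0 throughout, so the area is a single integral of |-2*t**2 + 30*t - 112|.
∫[0,4] (-2*t**2 + 30*t - 112) dt = -752/3; the area of that piece is 752/3.

752/3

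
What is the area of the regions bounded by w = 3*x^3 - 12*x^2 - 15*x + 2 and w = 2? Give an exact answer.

Set the curves equal: 3*x^3 - 12*x^2 - 15*x + 2 = 2, so 3*x^3 - 12*x^2 - 15*x = 0, which factors as 3*x*(x - 5)*(x + 1) = 0. The curves meet at x = -1, 0, 5.
On [-1, 0], w = 3*x^3 - 12*x^2 - 15*x + 2 is on top; that piece has area ∫[-1,0] (3*x^3 - 12*x^2 - 15*x) dx = 11/4.
On [0, 5], w = 2 is on top; that piece has area ∫[0,5] (-(3*x^3 - 12*x^2 - 15*x)) dx = 875/4.
Total enclosed area = 11/4 + 875/4 = 443/2.

443/2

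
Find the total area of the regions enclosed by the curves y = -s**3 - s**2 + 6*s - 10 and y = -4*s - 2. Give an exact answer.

Set the curves equal: -s**3 - s**2 + 6*s - 10 = -4*s - 2, so -s**3 - s**2 + 10*s - 8 = 0, which factors as -(s - 2)*(s - 1)*(s + 4) = 0. The curves meet at s = -4, 1, 2.
On [-4, 1], y = -4*s - 2 is on top; that piece has area ∫[-4,1] (-(-s**3 - s**2 + 10*s - 8)) ds = 875/12.
On [1, 2], y = -s**3 - s**2 + 6*s - 10 is on top; that piece has area ∫[1,2] (-s**3 - s**2 + 10*s - 8) ds = 11/12.
Total enclosed area = 875/12 + 11/12 = 443/6.

443/6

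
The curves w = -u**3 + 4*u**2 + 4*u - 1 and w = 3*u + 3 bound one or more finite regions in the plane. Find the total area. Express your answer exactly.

Set the curves equal: -u**3 + 4*u**2 + 4*u - 1 = 3*u + 3, so -u**3 + 4*u**2 + u - 4 = 0, which factors as -(u - 4)*(u - 1)*(u + 1) = 0. The curves meet at u = -1, 1, 4.
On [-1, 1], w = 3*u + 3 is on top; that piece has area ∫[-1,1] (-(-u**3 + 4*u**2 + u - 4)) du = 16/3.
On [1, 4], w = -u**3 + 4*u**2 + 4*u - 1 is on top; that piece has area ∫[1,4] (-u**3 + 4*u**2 + u - 4) du = 63/4.
Total enclosed area = 16/3 + 63/4 = 253/12.

253/12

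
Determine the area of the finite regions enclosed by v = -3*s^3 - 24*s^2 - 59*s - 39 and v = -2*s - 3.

37/4

Set the curves equal: -3*s^3 - 24*s^2 - 59*s - 39 = -2*s - 3, so -3*s^3 - 24*s^2 - 57*s - 36 = 0, which factors as -3*(s + 1)*(s + 3)*(s + 4) = 0. The curves meet at s = -4, -3, -1.
On [-4, -3], v = -2*s - 3 is on top; that piece has area ∫[-4,-3] (-(-3*s^3 - 24*s^2 - 57*s - 36)) ds = 5/4.
On [-3, -1], v = -3*s^3 - 24*s^2 - 59*s - 39 is on top; that piece has area ∫[-3,-1] (-3*s^3 - 24*s^2 - 57*s - 36) ds = 8.
Total enclosed area = 5/4 + 8 = 37/4.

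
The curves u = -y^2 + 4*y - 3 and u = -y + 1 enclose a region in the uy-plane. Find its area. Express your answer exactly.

9/2

Both boundary curves give u as a function of y, so integrate with respect to y. Setting them equal: -y^2 + 5*y - 4 = 0, i.e. -(y - 4)*(y - 1) = 0, so they meet at y = 1, 4.
For y in [1, 4], u = -y^2 + 4*y - 3 is on the right; area = ∫[1,4] (-y^2 + 5*y - 4) dy = 9/2.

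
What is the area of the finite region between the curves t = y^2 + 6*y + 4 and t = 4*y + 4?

Both boundary curves give t as a function of y, so integrate with respect to y. Setting them equal: y^2 + 2*y = 0, i.e. y*(y + 2) = 0, so they meet at y = -2, 0.
For y in [-2, 0], t = y^2 + 6*y + 4 is on the left; area = ∫[-2,0] (-(y^2 + 2*y)) dy = 4/3.

4/3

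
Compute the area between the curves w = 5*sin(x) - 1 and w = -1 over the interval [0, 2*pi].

The difference (5*sin(x) - 1) - (-1) = 5*sin(x) changes sign at x = pi inside [0, 2*pi], so split the integral there.
∫[0,pi] (5*sin(x)) dx = 10.
∫[pi,2*pi] (5*sin(x)) dx = -10; the area of that piece is 10.
Total area = 10 + 10 = 20.

20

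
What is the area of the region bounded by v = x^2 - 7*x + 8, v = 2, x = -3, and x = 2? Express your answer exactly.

127/2

The difference (x^2 - 7*x + 8) - (2) = x^2 - 7*x + 6 changes sign at x = 1 inside [-3, 2], so split the integral there.
∫[-3,1] (x^2 - 7*x + 6) dx = 184/3.
∫[1,2] (x^2 - 7*x + 6) dx = -13/6; the area of that piece is 13/6.
Total area = 184/3 + 13/6 = 127/2.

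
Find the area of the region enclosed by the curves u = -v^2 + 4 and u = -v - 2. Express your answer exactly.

Both boundary curves give u as a function of v, so integrate with respect to v. Setting them equal: -v^2 + v + 6 = 0, i.e. -(v - 3)*(v + 2) = 0, so they meet at v = -2, 3.
For v in [-2, 3], u = -v^2 + 4 is on the right; area = ∫[-2,3] (-v^2 + v + 6) dv = 125/6.

125/6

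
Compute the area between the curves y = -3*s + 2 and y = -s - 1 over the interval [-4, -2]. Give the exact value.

On [-4, -2], (-3*s + 2) - (-s - 1) = -2*s + 3 is ≥ 0 throughout, so the area is a single integral of |-2*s + 3|.
∫[-4,-2] (-2*s + 3) ds = 18.

18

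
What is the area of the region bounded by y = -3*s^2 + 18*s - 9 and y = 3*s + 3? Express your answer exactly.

27/2

Set the curves equal: -3*s^2 + 18*s - 9 = 3*s + 3, so -3*s^2 + 15*s - 12 = 0, which factors as -3*(s - 4)*(s - 1) = 0. The curves meet at s = 1, 4.
On [1, 4], y = -3*s^2 + 18*s - 9 is on top; that piece has area ∫[1,4] (-3*s^2 + 15*s - 12) ds = 27/2.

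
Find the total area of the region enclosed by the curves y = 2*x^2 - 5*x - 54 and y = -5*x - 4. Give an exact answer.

Set the curves equal: 2*x^2 - 5*x - 54 = -5*x - 4, so 2*x^2 - 50 = 0, which factors as 2*(x - 5)*(x + 5) = 0. The curves meet at x = -5, 5.
On [-5, 5], y = -5*x - 4 is on top; that piece has area ∫[-5,5] (-(2*x^2 - 50)) dx = 1000/3.

1000/3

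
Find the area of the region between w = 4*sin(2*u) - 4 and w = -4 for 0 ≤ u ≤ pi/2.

4

On [0, pi/2], (4*sin(2*u) - 4) - (-4) = 4*sin(2*u) is ≥ 0 throughout, so the area is a single integral of |4*sin(2*u)|.
∫[0,pi/2] (4*sin(2*u)) du = 4.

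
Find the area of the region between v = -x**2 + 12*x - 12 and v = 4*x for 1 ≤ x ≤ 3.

The difference (-x**2 + 12*x - 12) - (4*x) = -x**2 + 8*x - 12 changes sign at x = 2 inside [1, 3], so split the integral there.
∫[1,2] (-x**2 + 8*x - 12) dx = -7/3; the area of that piece is 7/3.
∫[2,3] (-x**2 + 8*x - 12) dx = 5/3.
Total area = 7/3 + 5/3 = 4.

4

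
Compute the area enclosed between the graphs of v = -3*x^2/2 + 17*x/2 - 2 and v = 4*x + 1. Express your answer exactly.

1/4

Set the curves equal: -3*x^2/2 + 17*x/2 - 2 = 4*x + 1, so -3*x^2/2 + 9*x/2 - 3 = 0, which factors as -3*(x - 2)*(x - 1)/2 = 0. The curves meet at x = 1, 2.
On [1, 2], v = -3*x^2/2 + 17*x/2 - 2 is on top; that piece has area ∫[1,2] (-3*x^2/2 + 9*x/2 - 3) dx = 1/4.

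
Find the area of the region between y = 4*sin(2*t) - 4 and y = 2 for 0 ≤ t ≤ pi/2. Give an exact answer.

-4 + 3*pi

On [0, pi/2], (4*sin(2*t) - 4) - (2) = 4*sin(2*t) - 6 is ≤ 0 throughout, so the area is a single integral of |4*sin(2*t) - 6|.
∫[0,pi/2] (4*sin(2*t) - 6) dt = 4 - 3*pi; the area of that piece is -4 + 3*pi.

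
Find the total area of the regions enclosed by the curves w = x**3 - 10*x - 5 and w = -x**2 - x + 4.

Set the curves equal: x**3 - 10*x - 5 = -x**2 - x + 4, so x**3 + x**2 - 9*x - 9 = 0, which factors as (x - 3)*(x + 1)*(x + 3) = 0. The curves meet at x = -3, -1, 3.
On [-3, -1], w = x**3 - 10*x - 5 is on top; that piece has area ∫[-3,-1] (x**3 + x**2 - 9*x - 9) dx = 20/3.
On [-1, 3], w = -x**2 - x + 4 is on top; that piece has area ∫[-1,3] (-(x**3 + x**2 - 9*x - 9)) dx = 128/3.
Total enclosed area = 20/3 + 128/3 = 148/3.

148/3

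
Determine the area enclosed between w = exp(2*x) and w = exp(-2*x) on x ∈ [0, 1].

On [0, 1], (exp(2*x)) - (exp(-2*x)) = exp(2*x) - exp(-2*x) is ≥ 0 throughout, so the area is a single integral of |exp(2*x) - exp(-2*x)|.
∫[0,1] (exp(2*x) - exp(-2*x)) dx = -1 + exp(-2)/2 + exp(2)/2.

-1 + exp(-2)/2 + exp(2)/2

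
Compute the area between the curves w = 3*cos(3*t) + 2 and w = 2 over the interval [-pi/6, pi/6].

2

On [-pi/6, pi/6], (3*cos(3*t) + 2) - (2) = 3*cos(3*t) is ≥ 0 throughout, so the area is a single integral of |3*cos(3*t)|.
∫[-pi/6,pi/6] (3*cos(3*t)) dt = 2.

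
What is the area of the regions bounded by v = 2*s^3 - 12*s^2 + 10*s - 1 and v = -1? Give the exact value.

131/2

Set the curves equal: 2*s^3 - 12*s^2 + 10*s - 1 = -1, so 2*s^3 - 12*s^2 + 10*s = 0, which factors as 2*s*(s - 5)*(s - 1) = 0. The curves meet at s = 0, 1, 5.
On [0, 1], v = 2*s^3 - 12*s^2 + 10*s - 1 is on top; that piece has area ∫[0,1] (2*s^3 - 12*s^2 + 10*s) ds = 3/2.
On [1, 5], v = -1 is on top; that piece has area ∫[1,5] (-(2*s^3 - 12*s^2 + 10*s)) ds = 64.
Total enclosed area = 3/2 + 64 = 131/2.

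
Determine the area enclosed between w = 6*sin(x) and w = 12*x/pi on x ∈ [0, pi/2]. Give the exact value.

On [0, pi/2], (6*sin(x)) - (12*x/pi) = -12*x/pi + 6*sin(x) is ≥ 0 throughout, so the area is a single integral of |-12*x/pi + 6*sin(x)|.
∫[0,pi/2] (-12*x/pi + 6*sin(x)) dx = 6 - 3*pi/2.

6 - 3*pi/2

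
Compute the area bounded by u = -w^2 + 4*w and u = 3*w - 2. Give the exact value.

9/2

Both boundary curves give u as a function of w, so integrate with respect to w. Setting them equal: -w^2 + w + 2 = 0, i.e. -(w - 2)*(w + 1) = 0, so they meet at w = -1, 2.
For w in [-1, 2], u = -w^2 + 4*w is on the right; area = ∫[-1,2] (-w^2 + w + 2) dw = 9/2.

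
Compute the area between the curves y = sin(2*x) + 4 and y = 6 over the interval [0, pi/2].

On [0, pi/2], (sin(2*x) + 4) - (6) = sin(2*x) - 2 is ≤ 0 throughout, so the area is a single integral of |sin(2*x) - 2|.
∫[0,pi/2] (sin(2*x) - 2) dx = 1 - pi; the area of that piece is -1 + pi.

-1 + pi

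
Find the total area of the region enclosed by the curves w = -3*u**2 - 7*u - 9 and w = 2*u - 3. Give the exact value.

Set the curves equal: -3*u**2 - 7*u - 9 = 2*u - 3, so -3*u**2 - 9*u - 6 = 0, which factors as -3*(u + 1)*(u + 2) = 0. The curves meet at u = -2, -1.
On [-2, -1], w = -3*u**2 - 7*u - 9 is on top; that piece has area ∫[-2,-1] (-3*u**2 - 9*u - 6) du = 1/2.

1/2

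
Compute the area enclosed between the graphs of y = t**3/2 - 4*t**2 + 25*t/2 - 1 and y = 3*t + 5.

Set the curves equal: t**3/2 - 4*t**2 + 25*t/2 - 1 = 3*t + 5, so t**3/2 - 4*t**2 + 19*t/2 - 6 = 0, which factors as (t - 4)*(t - 3)*(t - 1)/2 = 0. The curves meet at t = 1, 3, 4.
On [1, 3], y = t**3/2 - 4*t**2 + 25*t/2 - 1 is on top; that piece has area ∫[1,3] (t**3/2 - 4*t**2 + 19*t/2 - 6) dt = 4/3.
On [3, 4], y = 3*t + 5 is on top; that piece has area ∫[3,4] (-(t**3/2 - 4*t**2 + 19*t/2 - 6)) dt = 5/24.
Total enclosed area = 4/3 + 5/24 = 37/24.

37/24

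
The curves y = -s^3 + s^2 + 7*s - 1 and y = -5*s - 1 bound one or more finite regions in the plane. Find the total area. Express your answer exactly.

Set the curves equal: -s^3 + s^2 + 7*s - 1 = -5*s - 1, so -s^3 + s^2 + 12*s = 0, which factors as -s*(s - 4)*(s + 3) = 0. The curves meet at s = -3, 0, 4.
On [-3, 0], y = -5*s - 1 is on top; that piece has area ∫[-3,0] (-(-s^3 + s^2 + 12*s)) ds = 99/4.
On [0, 4], y = -s^3 + s^2 + 7*s - 1 is on top; that piece has area ∫[0,4] (-s^3 + s^2 + 12*s) ds = 160/3.
Total enclosed area = 99/4 + 160/3 = 937/12.

937/12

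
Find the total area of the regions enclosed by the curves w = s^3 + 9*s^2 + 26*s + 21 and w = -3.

Set the curves equal: s^3 + 9*s^2 + 26*s + 21 = -3, so s^3 + 9*s^2 + 26*s + 24 = 0, which factors as (s + 2)*(s + 3)*(s + 4) = 0. The curves meet at s = -4, -3, -2.
On [-4, -3], w = s^3 + 9*s^2 + 26*s + 21 is on top; that piece has area ∫[-4,-3] (s^3 + 9*s^2 + 26*s + 24) ds = 1/4.
On [-3, -2], w = -3 is on top; that piece has area ∫[-3,-2] (-(s^3 + 9*s^2 + 26*s + 24)) ds = 1/4.
Total enclosed area = 1/4 + 1/4 = 1/2.

1/2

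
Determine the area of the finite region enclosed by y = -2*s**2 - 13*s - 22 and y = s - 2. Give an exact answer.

Set the curves equal: -2*s**2 - 13*s - 22 = s - 2, so -2*s**2 - 14*s - 20 = 0, which factors as -2*(s + 2)*(s + 5) = 0. The curves meet at s = -5, -2.
On [-5, -2], y = -2*s**2 - 13*s - 22 is on top; that piece has area ∫[-5,-2] (-2*s**2 - 14*s - 20) ds = 9.

9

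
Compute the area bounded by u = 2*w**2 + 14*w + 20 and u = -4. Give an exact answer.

Both boundary curves give u as a function of w, so integrate with respect to w. Setting them equal: 2*w**2 + 14*w + 24 = 0, i.e. 2*(w + 3)*(w + 4) = 0, so they meet at w = -4, -3.
For w in [-4, -3], u = 2*w**2 + 14*w + 20 is on the left; area = ∫[-4,-3] (-(2*w**2 + 14*w + 24)) dw = 1/3.

1/3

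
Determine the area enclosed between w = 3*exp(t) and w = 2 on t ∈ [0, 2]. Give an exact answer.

On [0, 2], (3*exp(t)) - (2) = 3*exp(t) - 2 is ≥ 0 throughout, so the area is a single integral of |3*exp(t) - 2|.
∫[0,2] (3*exp(t) - 2) dt = -7 + 3*exp(2).

-7 + 3*exp(2)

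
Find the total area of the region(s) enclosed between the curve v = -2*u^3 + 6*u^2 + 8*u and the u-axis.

131/2

The curve meets the u-axis where -2*u^3 + 6*u^2 + 8*u = 0, i.e. -2*u*(u - 4)*(u + 1) = 0, at u = -1, 0, 4.
On [-1, 0] the curve lies below the axis; ∫[-1,0] (-2*u^3 + 6*u^2 + 8*u) du = -3/2, giving area 3/2.
On [0, 4] the curve lies above the axis; ∫[0,4] (-2*u^3 + 6*u^2 + 8*u) du = 64, giving area 64.
Total area = 3/2 + 64 = 131/2.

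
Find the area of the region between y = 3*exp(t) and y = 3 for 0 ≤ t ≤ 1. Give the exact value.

On [0, 1], (3*exp(t)) - (3) = 3*exp(t) - 3 is ≥ 0 throughout, so the area is a single integral of |3*exp(t) - 3|.
∫[0,1] (3*exp(t) - 3) dt = -6 + 3*exp(1).

-6 + 3*exp(1)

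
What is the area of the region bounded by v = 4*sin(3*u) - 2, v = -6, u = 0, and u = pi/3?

On [0, pi/3], (4*sin(3*u) - 2) - (-6) = 4*sin(3*u) + 4 is ≥ 0 throughout, so the area is a single integral of |4*sin(3*u) + 4|.
∫[0,pi/3] (4*sin(3*u) + 4) du = 8/3 + 4*pi/3.

8/3 + 4*pi/3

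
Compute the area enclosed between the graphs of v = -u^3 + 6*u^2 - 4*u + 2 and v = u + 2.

131/4

Set the curves equal: -u^3 + 6*u^2 - 4*u + 2 = u + 2, so -u^3 + 6*u^2 - 5*u = 0, which factors as -u*(u - 5)*(u - 1) = 0. The curves meet at u = 0, 1, 5.
On [0, 1], v = u + 2 is on top; that piece has area ∫[0,1] (-(-u^3 + 6*u^2 - 5*u)) du = 3/4.
On [1, 5], v = -u^3 + 6*u^2 - 4*u + 2 is on top; that piece has area ∫[1,5] (-u^3 + 6*u^2 - 5*u) du = 32.
Total enclosed area = 3/4 + 32 = 131/4.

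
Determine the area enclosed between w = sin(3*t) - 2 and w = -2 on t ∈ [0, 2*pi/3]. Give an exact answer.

The difference (sin(3*t) - 2) - (-2) = sin(3*t) changes sign at t = pi/3 inside [0, 2*pi/3], so split the integral there.
∫[0,pi/3] (sin(3*t)) dt = 2/3.
∫[pi/3,2*pi/3] (sin(3*t)) dt = -2/3; the area of that piece is 2/3.
Total area = 2/3 + 2/3 = 4/3.

4/3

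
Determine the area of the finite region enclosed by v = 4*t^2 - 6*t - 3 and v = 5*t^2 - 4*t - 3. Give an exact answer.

Set the curves equal: 4*t^2 - 6*t - 3 = 5*t^2 - 4*t - 3, so -t^2 - 2*t = 0, which factors as -t*(t + 2) = 0. The curves meet at t = -2, 0.
On [-2, 0], v = 4*t^2 - 6*t - 3 is on top; that piece has area ∫[-2,0] (-t^2 - 2*t) dt = 4/3.

4/3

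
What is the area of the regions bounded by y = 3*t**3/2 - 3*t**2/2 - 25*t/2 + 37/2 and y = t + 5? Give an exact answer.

74

Set the curves equal: 3*t**3/2 - 3*t**2/2 - 25*t/2 + 37/2 = t + 5, so 3*t**3/2 - 3*t**2/2 - 27*t/2 + 27/2 = 0, which factors as 3*(t - 3)*(t - 1)*(t + 3)/2 = 0. The curves meet at t = -3, 1, 3.
On [-3, 1], y = 3*t**3/2 - 3*t**2/2 - 25*t/2 + 37/2 is on top; that piece has area ∫[-3,1] (3*t**3/2 - 3*t**2/2 - 27*t/2 + 27/2) dt = 64.
On [1, 3], y = t + 5 is on top; that piece has area ∫[1,3] (-(3*t**3/2 - 3*t**2/2 - 27*t/2 + 27/2)) dt = 10.
Total enclosed area = 64 + 10 = 74.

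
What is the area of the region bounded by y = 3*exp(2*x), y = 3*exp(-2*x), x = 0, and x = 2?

On [0, 2], (3*exp(2*x)) - (3*exp(-2*x)) = 3*exp(2*x) - 3*exp(-2*x) is ≥ 0 throughout, so the area is a single integral of |3*exp(2*x) - 3*exp(-2*x)|.
∫[0,2] (3*exp(2*x) - 3*exp(-2*x)) dx = -3 + 3*exp(-4)/2 + 3*exp(4)/2.

-3 + 3*exp(-4)/2 + 3*exp(4)/2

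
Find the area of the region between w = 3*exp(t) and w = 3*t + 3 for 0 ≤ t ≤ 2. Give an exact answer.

-15 + 3*exp(2)

On [0, 2], (3*exp(t)) - (3*t + 3) = -3*t + 3*exp(t) - 3 is ≥ 0 throughout, so the area is a single integral of |-3*t + 3*exp(t) - 3|.
∫[0,2] (-3*t + 3*exp(t) - 3) dt = -15 + 3*exp(2).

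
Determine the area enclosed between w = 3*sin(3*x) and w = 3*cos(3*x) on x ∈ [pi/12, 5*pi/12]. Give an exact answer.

2*sqrt(2)

On [pi/12, 5*pi/12], (3*sin(3*x)) - (3*cos(3*x)) = 3*sin(3*x) - 3*cos(3*x) is ≥ 0 throughout, so the area is a single integral of |3*sin(3*x) - 3*cos(3*x)|.
∫[pi/12,5*pi/12] (3*sin(3*x) - 3*cos(3*x)) dx = 2*sqrt(2).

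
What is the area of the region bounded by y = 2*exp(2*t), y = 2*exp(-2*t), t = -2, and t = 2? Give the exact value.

-4 + 2*exp(-4) + 2*exp(4)

The difference (2*exp(2*t)) - (2*exp(-2*t)) = 2*exp(2*t) - 2*exp(-2*t) changes sign at t = 0 inside [-2, 2], so split the integral there.
∫[-2,0] (2*exp(2*t) - 2*exp(-2*t)) dt = -exp(4) - exp(-4) + 2; the area of that piece is -2 + exp(-4) + exp(4).
∫[0,2] (2*exp(2*t) - 2*exp(-2*t)) dt = -2 + exp(-4) + exp(4).
Total area = (-2 + exp(-4) + exp(4)) + (-2 + exp(-4) + exp(4)) = -4 + 2*exp(-4) + 2*exp(4).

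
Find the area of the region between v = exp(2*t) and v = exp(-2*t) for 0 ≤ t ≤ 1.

-1 + exp(-2)/2 + exp(2)/2

On [0, 1], (exp(2*t)) - (exp(-2*t)) = exp(2*t) - exp(-2*t) is ≥ 0 throughout, so the area is a single integral of |exp(2*t) - exp(-2*t)|.
∫[0,1] (exp(2*t) - exp(-2*t)) dt = -1 + exp(-2)/2 + exp(2)/2.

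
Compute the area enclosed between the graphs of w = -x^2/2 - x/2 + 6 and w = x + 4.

125/12

Set the curves equal: -x^2/2 - x/2 + 6 = x + 4, so -x^2/2 - 3*x/2 + 2 = 0, which factors as -(x - 1)*(x + 4)/2 = 0. The curves meet at x = -4, 1.
On [-4, 1], w = -x^2/2 - x/2 + 6 is on top; that piece has area ∫[-4,1] (-x^2/2 - 3*x/2 + 2) dx = 125/12.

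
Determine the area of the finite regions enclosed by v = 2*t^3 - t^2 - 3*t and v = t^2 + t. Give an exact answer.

Set the curves equal: 2*t^3 - t^2 - 3*t = t^2 + t, so 2*t^3 - 2*t^2 - 4*t = 0, which factors as 2*t*(t - 2)*(t + 1) = 0. The curves meet at t = -1, 0, 2.
On [-1, 0], v = 2*t^3 - t^2 - 3*t is on top; that piece has area ∫[-1,0] (2*t^3 - 2*t^2 - 4*t) dt = 5/6.
On [0, 2], v = t^2 + t is on top; that piece has area ∫[0,2] (-(2*t^3 - 2*t^2 - 4*t)) dt = 16/3.
Total enclosed area = 5/6 + 16/3 = 37/6.

37/6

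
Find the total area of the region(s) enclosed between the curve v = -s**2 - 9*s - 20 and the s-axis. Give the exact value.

The curve meets the s-axis where -s**2 - 9*s - 20 = 0, i.e. -(s + 4)*(s + 5) = 0, at s = -5, -4.
On [-5, -4] the curve lies above the axis; ∫[-5,-4] (-s**2 - 9*s - 20) ds = 1/6, giving area 1/6.

1/6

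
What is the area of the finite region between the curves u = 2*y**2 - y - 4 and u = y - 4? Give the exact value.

Both boundary curves give u as a function of y, so integrate with respect to y. Setting them equal: 2*y**2 - 2*y = 0, i.e. 2*y*(y - 1) = 0, so they meet at y = 0, 1.
For y in [0, 1], u = 2*y**2 - y - 4 is on the left; area = ∫[0,1] (-(2*y**2 - 2*y)) dy = 1/3.

1/3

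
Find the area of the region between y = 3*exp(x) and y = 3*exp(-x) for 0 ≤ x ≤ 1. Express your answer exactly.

-6 + 3*exp(-1) + 3*exp(1)

On [0, 1], (3*exp(x)) - (3*exp(-x)) = 3*exp(x) - 3*exp(-x) is ≥ 0 throughout, so the area is a single integral of |3*exp(x) - 3*exp(-x)|.
∫[0,1] (3*exp(x) - 3*exp(-x)) dx = -6 + 3*exp(-1) + 3*exp(1).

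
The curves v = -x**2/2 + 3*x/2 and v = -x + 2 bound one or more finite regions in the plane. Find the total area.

9/4

Set the curves equal: -x**2/2 + 3*x/2 = -x + 2, so -x**2/2 + 5*x/2 - 2 = 0, which factors as -(x - 4)*(x - 1)/2 = 0. The curves meet at x = 1, 4.
On [1, 4], v = -x**2/2 + 3*x/2 is on top; that piece has area ∫[1,4] (-x**2/2 + 5*x/2 - 2) dx = 9/4.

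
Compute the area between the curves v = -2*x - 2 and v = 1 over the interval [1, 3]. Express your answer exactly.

On [1, 3], (-2*x - 2) - (1) = -2*x - 3 is ≤ 0 throughout, so the area is a single integral of |-2*x - 3|.
∫[1,3] (-2*x - 3) dx = -14; the area of that piece is 14.

14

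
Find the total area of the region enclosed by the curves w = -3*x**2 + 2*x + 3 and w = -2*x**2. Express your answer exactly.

Set the curves equal: -3*x**2 + 2*x + 3 = -2*x**2, so -x**2 + 2*x + 3 = 0, which factors as -(x - 3)*(x + 1) = 0. The curves meet at x = -1, 3.
On [-1, 3], w = -3*x**2 + 2*x + 3 is on top; that piece has area ∫[-1,3] (-x**2 + 2*x + 3) dx = 32/3.

32/3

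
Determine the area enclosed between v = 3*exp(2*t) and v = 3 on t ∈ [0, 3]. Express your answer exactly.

-21/2 + 3*exp(6)/2

On [0, 3], (3*exp(2*t)) - (3) = 3*exp(2*t) - 3 is ≥ 0 throughout, so the area is a single integral of |3*exp(2*t) - 3|.
∫[0,3] (3*exp(2*t) - 3) dt = -21/2 + 3*exp(6)/2.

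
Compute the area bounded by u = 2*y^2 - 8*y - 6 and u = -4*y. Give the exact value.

Both boundary curves give u as a function of y, so integrate with respect to y. Setting them equal: 2*y^2 - 4*y - 6 = 0, i.e. 2*(y - 3)*(y + 1) = 0, so they meet at y = -1, 3.
For y in [-1, 3], u = 2*y^2 - 8*y - 6 is on the left; area = ∫[-1,3] (-(2*y^2 - 4*y - 6)) dy = 64/3.

64/3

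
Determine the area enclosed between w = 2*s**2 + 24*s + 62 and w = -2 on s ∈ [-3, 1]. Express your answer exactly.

536/3

On [-3, 1], (2*s**2 + 24*s + 62) - (-2) = 2*s**2 + 24*s + 64 is ≥ 0 throughout, so the area is a single integral of |2*s**2 + 24*s + 64|.
∫[-3,1] (2*s**2 + 24*s + 64) ds = 536/3.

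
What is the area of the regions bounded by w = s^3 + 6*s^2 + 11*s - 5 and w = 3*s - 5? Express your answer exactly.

Set the curves equal: s^3 + 6*s^2 + 11*s - 5 = 3*s - 5, so s^3 + 6*s^2 + 8*s = 0, which factors as s*(s + 2)*(s + 4) = 0. The curves meet at s = -4, -2, 0.
On [-4, -2], w = s^3 + 6*s^2 + 11*s - 5 is on top; that piece has area ∫[-4,-2] (s^3 + 6*s^2 + 8*s) ds = 4.
On [-2, 0], w = 3*s - 5 is on top; that piece has area ∫[-2,0] (-(s^3 + 6*s^2 + 8*s)) ds = 4.
Total enclosed area = 4 + 4 = 8.

8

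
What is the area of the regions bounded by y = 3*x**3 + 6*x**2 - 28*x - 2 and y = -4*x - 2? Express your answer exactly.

148

Set the curves equal: 3*x**3 + 6*x**2 - 28*x - 2 = -4*x - 2, so 3*x**3 + 6*x**2 - 24*x = 0, which factors as 3*x*(x - 2)*(x + 4) = 0. The curves meet at x = -4, 0, 2.
On [-4, 0], y = 3*x**3 + 6*x**2 - 28*x - 2 is on top; that piece has area ∫[-4,0] (3*x**3 + 6*x**2 - 24*x) dx = 128.
On [0, 2], y = -4*x - 2 is on top; that piece has area ∫[0,2] (-(3*x**3 + 6*x**2 - 24*x)) dx = 20.
Total enclosed area = 128 + 20 = 148.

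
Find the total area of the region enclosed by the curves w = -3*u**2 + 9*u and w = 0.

Set the curves equal: -3*u**2 + 9*u = 0, so -3*u**2 + 9*u = 0, which factors as -3*u*(u - 3) = 0. The curves meet at u = 0, 3.
On [0, 3], w = -3*u**2 + 9*u is on top; that piece has area ∫[0,3] (-3*u**2 + 9*u) du = 27/2.

27/2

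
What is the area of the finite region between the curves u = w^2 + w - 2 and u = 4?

Both boundary curves give u as a function of w, so integrate with respect to w. Setting them equal: w^2 + w - 6 = 0, i.e. (w - 2)*(w + 3) = 0, so they meet at w = -3, 2.
For w in [-3, 2], u = w^2 + w - 2 is on the left; area = ∫[-3,2] (-(w^2 + w - 6)) dw = 125/6.

125/6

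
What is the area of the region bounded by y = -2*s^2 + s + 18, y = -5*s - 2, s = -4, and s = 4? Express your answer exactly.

The difference (-2*s^2 + s + 18) - (-5*s - 2) = -2*s^2 + 6*s + 20 changes sign at s = -2 inside [-4, 4], so split the integral there.
∫[-4,-2] (-2*s^2 + 6*s + 20) ds = -100/3; the area of that piece is 100/3.
∫[-2,4] (-2*s^2 + 6*s + 20) ds = 108.
Total area = 100/3 + 108 = 424/3.

424/3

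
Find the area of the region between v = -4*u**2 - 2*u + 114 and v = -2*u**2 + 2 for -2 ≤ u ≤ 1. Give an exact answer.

333

On [-2, 1], (-4*u**2 - 2*u + 114) - (-2*u**2 + 2) = -2*u**2 - 2*u + 112 is ≥ 0 throughout, so the area is a single integral of |-2*u**2 - 2*u + 112|.
∫[-2,1] (-2*u**2 - 2*u + 112) du = 333.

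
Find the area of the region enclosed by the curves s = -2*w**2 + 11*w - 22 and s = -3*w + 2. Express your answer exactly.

Both boundary curves give s as a function of w, so integrate with respect to w. Setting them equal: -2*w**2 + 14*w - 24 = 0, i.e. -2*(w - 4)*(w - 3) = 0, so they meet at w = 3, 4.
For w in [3, 4], s = -2*w**2 + 11*w - 22 is on the right; area = ∫[3,4] (-2*w**2 + 14*w - 24) dw = 1/3.

1/3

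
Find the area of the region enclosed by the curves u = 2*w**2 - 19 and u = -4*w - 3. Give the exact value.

Both boundary curves give u as a function of w, so integrate with respect to w. Setting them equal: 2*w**2 + 4*w - 16 = 0, i.e. 2*(w - 2)*(w + 4) = 0, so they meet at w = -4, 2.
For w in [-4, 2], u = 2*w**2 - 19 is on the left; area = ∫[-4,2] (-(2*w**2 + 4*w - 16)) dw = 72.

72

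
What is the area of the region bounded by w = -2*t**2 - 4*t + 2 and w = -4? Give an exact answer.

64/3

Set the curves equal: -2*t**2 - 4*t + 2 = -4, so -2*t**2 - 4*t + 6 = 0, which factors as -2*(t - 1)*(t + 3) = 0. The curves meet at t = -3, 1.
On [-3, 1], w = -2*t**2 - 4*t + 2 is on top; that piece has area ∫[-3,1] (-2*t**2 - 4*t + 6) dt = 64/3.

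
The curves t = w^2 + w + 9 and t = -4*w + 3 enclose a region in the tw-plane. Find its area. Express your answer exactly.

Both boundary curves give t as a function of w, so integrate with respect to w. Setting them equal: w^2 + 5*w + 6 = 0, i.e. (w + 2)*(w + 3) = 0, so they meet at w = -3, -2.
For w in [-3, -2], t = w^2 + w + 9 is on the left; area = ∫[-3,-2] (-(w^2 + 5*w + 6)) dw = 1/6.

1/6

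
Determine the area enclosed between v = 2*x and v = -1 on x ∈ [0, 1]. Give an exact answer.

2

On [0, 1], (2*x) - (-1) = 2*x + 1 is ≥ 0 throughout, so the area is a single integral of |2*x + 1|.
∫[0,1] (2*x + 1) dx = 2.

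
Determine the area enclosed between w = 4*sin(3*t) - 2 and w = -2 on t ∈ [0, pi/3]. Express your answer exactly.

8/3

On [0, pi/3], (4*sin(3*t) - 2) - (-2) = 4*sin(3*t) is ≥ 0 throughout, so the area is a single integral of |4*sin(3*t)|.
∫[0,pi/3] (4*sin(3*t)) dt = 8/3.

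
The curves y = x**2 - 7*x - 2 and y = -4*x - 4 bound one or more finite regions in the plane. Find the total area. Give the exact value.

1/6

Set the curves equal: x**2 - 7*x - 2 = -4*x - 4, so x**2 - 3*x + 2 = 0, which factors as (x - 2)*(x - 1) = 0. The curves meet at x = 1, 2.
On [1, 2], y = -4*x - 4 is on top; that piece has area ∫[1,2] (-(x**2 - 3*x + 2)) dx = 1/6.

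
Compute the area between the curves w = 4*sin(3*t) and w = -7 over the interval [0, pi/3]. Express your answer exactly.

8/3 + 7*pi/3

On [0, pi/3], (4*sin(3*t)) - (-7) = 4*sin(3*t) + 7 is ≥ 0 throughout, so the area is a single integral of |4*sin(3*t) + 7|.
∫[0,pi/3] (4*sin(3*t) + 7) dt = 8/3 + 7*pi/3.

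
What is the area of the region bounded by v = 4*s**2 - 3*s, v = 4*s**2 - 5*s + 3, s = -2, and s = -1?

On [-2, -1], (4*s**2 - 3*s) - (4*s**2 - 5*s + 3) = 2*s - 3 is ≤ 0 throughout, so the area is a single integral of |2*s - 3|.
∫[-2,-1] (2*s - 3) ds = -6; the area of that piece is 6.

6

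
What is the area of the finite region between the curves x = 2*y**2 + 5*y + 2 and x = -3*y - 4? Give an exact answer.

Both boundary curves give x as a function of y, so integrate with respect to y. Setting them equal: 2*y**2 + 8*y + 6 = 0, i.e. 2*(y + 1)*(y + 3) = 0, so they meet at y = -3, -1.
For y in [-3, -1], x = 2*y**2 + 5*y + 2 is on the left; area = ∫[-3,-1] (-(2*y**2 + 8*y + 6)) dy = 8/3.

8/3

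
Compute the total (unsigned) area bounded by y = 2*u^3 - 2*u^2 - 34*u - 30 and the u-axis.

The curve meets the u-axis where 2*u^3 - 2*u^2 - 34*u - 30 = 0, i.e. 2*(u - 5)*(u + 1)*(u + 3) = 0, at u = -3, -1, 5.
On [-3, -1] the curve lies above the axis; ∫[-3,-1] (2*u^3 - 2*u^2 - 34*u - 30) du = 56/3, giving area 56/3.
On [-1, 5] the curve lies below the axis; ∫[-1,5] (2*u^3 - 2*u^2 - 34*u - 30) du = -360, giving area 360.
Total area = 56/3 + 360 = 1136/3.

1136/3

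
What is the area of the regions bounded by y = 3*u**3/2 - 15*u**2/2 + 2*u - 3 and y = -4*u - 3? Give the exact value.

Set the curves equal: 3*u**3/2 - 15*u**2/2 + 2*u - 3 = -4*u - 3, so 3*u**3/2 - 15*u**2/2 + 6*u = 0, which factors as 3*u*(u - 4)*(u - 1)/2 = 0. The curves meet at u = 0, 1, 4.
On [0, 1], y = 3*u**3/2 - 15*u**2/2 + 2*u - 3 is on top; that piece has area ∫[0,1] (3*u**3/2 - 15*u**2/2 + 6*u) du = 7/8.
On [1, 4], y = -4*u - 3 is on top; that piece has area ∫[1,4] (-(3*u**3/2 - 15*u**2/2 + 6*u)) du = 135/8.
Total enclosed area = 7/8 + 135/8 = 71/4.

71/4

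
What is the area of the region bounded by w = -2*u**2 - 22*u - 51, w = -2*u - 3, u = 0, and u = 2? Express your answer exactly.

424/3

On [0, 2], (-2*u**2 - 22*u - 51) - (-2*u - 3) = -2*u**2 - 20*u - 48 is ≤ 0 throughout, so the area is a single integral of |-2*u**2 - 20*u - 48|.
∫[0,2] (-2*u**2 - 20*u - 48) du = -424/3; the area of that piece is 424/3.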